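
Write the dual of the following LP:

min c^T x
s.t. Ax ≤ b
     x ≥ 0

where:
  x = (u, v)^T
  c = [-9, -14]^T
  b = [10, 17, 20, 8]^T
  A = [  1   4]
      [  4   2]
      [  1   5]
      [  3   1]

Primal min cᵀx s.t. Ax ≤ b, x ≥ 0  →  Dual max −bᵀy s.t. Aᵀy ≥ −c, y ≥ 0.

Maximize: z = -10y1 - 17y2 - 20y3 - 8y4

Subject to:
  y1 + 4y2 + y3 + 3y4 ≥ 9
  4y1 + 2y2 + 5y3 + y4 ≥ 14
  y1, y2, y3, y4 ≥ 0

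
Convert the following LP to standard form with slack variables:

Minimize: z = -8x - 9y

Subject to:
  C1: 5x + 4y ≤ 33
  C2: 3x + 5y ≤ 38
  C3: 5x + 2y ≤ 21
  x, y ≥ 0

min z = -8x - 9y

s.t.
  5x + 4y + s1 = 33
  3x + 5y + s2 = 38
  5x + 2y + s3 = 21
  x, y, s1, s2, s3 ≥ 0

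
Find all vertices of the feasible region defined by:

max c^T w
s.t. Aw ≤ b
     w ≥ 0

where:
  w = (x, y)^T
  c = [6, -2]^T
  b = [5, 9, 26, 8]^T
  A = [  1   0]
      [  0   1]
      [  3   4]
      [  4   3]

(0, 0), (2, 0), (0, 2.667)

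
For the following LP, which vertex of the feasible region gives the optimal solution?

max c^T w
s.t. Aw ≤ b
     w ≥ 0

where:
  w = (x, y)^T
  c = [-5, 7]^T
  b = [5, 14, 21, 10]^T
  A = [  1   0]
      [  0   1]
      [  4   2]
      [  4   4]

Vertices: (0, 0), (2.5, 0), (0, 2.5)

Evaluate the objective at each vertex of the feasible region:
  z(0, 0) = 0
  z(2.5, 0) = -12.5
  z(0, 2.5) = 17.5  ←
The maximum is at x = 0, y = 2.5.

(0, 2.5)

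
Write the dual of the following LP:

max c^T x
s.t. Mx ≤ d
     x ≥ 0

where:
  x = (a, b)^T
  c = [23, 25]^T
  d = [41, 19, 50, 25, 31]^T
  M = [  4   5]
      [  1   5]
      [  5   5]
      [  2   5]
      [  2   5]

Primal max cᵀx s.t. Ax ≤ b, x ≥ 0  →  Dual min bᵀy s.t. Aᵀy ≥ c, y ≥ 0.

Minimize: z = 41y1 + 19y2 + 50y3 + 25y4 + 31y5

Subject to:
  4y1 + y2 + 5y3 + 2y4 + 2y5 ≥ 23
  5y1 + 5y2 + 5y3 + 5y4 + 5y5 ≥ 25
  y1, y2, y3, y4, y5 ≥ 0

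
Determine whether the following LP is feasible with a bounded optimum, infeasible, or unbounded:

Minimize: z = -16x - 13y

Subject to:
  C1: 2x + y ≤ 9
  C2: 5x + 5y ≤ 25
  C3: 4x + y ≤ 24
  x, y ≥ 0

Feasible with a bounded optimal solution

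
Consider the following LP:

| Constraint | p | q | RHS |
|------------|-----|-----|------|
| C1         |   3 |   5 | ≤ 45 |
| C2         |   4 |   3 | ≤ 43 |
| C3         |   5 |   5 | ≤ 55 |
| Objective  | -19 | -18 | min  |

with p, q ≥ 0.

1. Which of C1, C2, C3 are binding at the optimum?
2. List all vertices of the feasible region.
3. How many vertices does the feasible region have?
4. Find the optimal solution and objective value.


1. C2, C3
2. (0, 0), (10.75, 0), (10, 1), (5, 6), (0, 9)
3. 5
4. p = 10, q = 1, z = -208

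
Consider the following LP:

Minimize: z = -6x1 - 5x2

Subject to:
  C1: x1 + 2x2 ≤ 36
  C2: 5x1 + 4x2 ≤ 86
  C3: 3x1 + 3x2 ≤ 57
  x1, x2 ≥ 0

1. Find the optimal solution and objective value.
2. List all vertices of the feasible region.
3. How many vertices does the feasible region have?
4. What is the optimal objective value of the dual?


1. x1 = 10, x2 = 9, z = -105
2. (0, 0), (17.2, 0), (10, 9), (2, 17), (0, 18)
3. 5
4. -105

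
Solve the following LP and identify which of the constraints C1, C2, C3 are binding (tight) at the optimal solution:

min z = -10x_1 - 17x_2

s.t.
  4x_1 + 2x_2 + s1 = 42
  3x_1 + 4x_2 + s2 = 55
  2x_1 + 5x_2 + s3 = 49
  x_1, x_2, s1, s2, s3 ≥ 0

At x_1 = 7, x_2 = 7, compute slack b - a·x for each constraint:
  C1: 42 − 42 = 0  (binding)
  C2: 55 − 49 = 6  (slack)
  C3: 49 − 49 = 0  (binding)

Optimal: x_1 = 7, x_2 = 7
Binding: C1, C3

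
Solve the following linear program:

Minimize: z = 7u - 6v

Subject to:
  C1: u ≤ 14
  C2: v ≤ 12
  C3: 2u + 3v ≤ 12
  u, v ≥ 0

Evaluate the objective at each vertex of the feasible region:
  z(0, 0) = 0
  z(6, 0) = 42
  z(0, 4) = -24  ←
The minimum is at u = 0, v = 4.

u = 0, v = 4, z = -24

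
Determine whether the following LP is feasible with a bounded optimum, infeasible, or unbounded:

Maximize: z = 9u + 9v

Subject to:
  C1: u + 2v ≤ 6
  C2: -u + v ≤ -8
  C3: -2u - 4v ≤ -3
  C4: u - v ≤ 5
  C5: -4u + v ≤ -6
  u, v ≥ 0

Infeasible (no feasible solution exists)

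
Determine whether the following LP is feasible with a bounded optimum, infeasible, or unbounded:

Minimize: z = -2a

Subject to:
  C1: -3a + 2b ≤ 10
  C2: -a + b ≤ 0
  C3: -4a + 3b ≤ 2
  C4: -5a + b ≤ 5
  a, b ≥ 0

Unbounded (objective can decrease without bound)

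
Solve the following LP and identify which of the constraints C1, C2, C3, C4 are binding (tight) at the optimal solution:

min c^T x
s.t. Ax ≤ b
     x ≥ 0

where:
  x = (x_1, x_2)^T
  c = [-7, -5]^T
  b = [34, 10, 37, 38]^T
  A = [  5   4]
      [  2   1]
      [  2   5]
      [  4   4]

At x_1 = 2, x_2 = 6, compute slack b - a·x for each constraint:
  C1: 34 − 34 = 0  (binding)
  C2: 10 − 10 = 0  (binding)
  C3: 37 − 34 = 3  (slack)
  C4: 38 − 32 = 6  (slack)

Optimal: x_1 = 2, x_2 = 6
Binding: C1, C2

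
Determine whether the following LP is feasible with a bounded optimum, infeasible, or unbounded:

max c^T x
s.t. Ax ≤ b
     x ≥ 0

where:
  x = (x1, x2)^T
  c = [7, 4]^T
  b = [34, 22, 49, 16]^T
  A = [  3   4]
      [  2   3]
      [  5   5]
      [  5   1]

Feasible with a bounded optimal solution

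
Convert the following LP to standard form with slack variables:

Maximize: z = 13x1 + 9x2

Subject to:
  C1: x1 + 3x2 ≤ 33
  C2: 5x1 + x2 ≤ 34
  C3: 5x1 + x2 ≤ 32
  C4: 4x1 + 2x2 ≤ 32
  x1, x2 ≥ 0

max z = 13x1 + 9x2

s.t.
  x1 + 3x2 + s1 = 33
  5x1 + x2 + s2 = 34
  5x1 + x2 + s3 = 32
  4x1 + 2x2 + s4 = 32
  x1, x2, s1, s2, s3, s4 ≥ 0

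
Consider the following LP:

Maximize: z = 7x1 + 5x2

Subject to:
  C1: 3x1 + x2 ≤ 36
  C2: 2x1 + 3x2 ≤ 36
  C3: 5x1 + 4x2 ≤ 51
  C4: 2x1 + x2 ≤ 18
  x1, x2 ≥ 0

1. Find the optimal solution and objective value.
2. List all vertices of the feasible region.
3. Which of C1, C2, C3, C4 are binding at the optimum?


1. x1 = 7, x2 = 4, z = 69
2. (0, 0), (9, 0), (7, 4), (1.286, 11.14), (0, 12)
3. C3, C4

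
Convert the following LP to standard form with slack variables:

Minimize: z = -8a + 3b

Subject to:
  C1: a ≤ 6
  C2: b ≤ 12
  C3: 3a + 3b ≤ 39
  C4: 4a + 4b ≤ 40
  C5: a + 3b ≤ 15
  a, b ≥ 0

min z = -8a + 3b

s.t.
  a + s1 = 6
  b + s2 = 12
  3a + 3b + s3 = 39
  4a + 4b + s4 = 40
  a + 3b + s5 = 15
  a, b, s1, s2, s3, s4, s5 ≥ 0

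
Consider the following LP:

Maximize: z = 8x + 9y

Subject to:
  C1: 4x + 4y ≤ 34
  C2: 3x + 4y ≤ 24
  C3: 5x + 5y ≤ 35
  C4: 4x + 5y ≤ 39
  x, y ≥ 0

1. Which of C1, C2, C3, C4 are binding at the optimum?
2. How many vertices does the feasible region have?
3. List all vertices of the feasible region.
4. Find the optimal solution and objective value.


1. C2, C3
2. 4
3. (0, 0), (7, 0), (4, 3), (0, 6)
4. x = 4, y = 3, z = 59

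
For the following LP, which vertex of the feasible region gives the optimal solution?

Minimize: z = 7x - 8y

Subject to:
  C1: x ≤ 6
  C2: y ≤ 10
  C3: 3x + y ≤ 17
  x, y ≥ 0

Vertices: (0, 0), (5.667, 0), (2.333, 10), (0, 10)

Evaluate the objective at each vertex of the feasible region:
  z(0, 0) = 0
  z(5.667, 0) = 39.67
  z(2.333, 10) = -63.67
  z(0, 10) = -80  ←
The minimum is at x = 0, y = 10.

(0, 10)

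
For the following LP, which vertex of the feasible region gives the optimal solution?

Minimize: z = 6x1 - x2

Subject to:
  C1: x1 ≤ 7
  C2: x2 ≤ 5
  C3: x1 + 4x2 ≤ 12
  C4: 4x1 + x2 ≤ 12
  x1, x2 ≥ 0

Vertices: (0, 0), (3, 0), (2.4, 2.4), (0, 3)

Evaluate the objective at each vertex of the feasible region:
  z(0, 0) = 0
  z(3, 0) = 18
  z(2.4, 2.4) = 12
  z(0, 3) = -3  ←
The minimum is at x1 = 0, x2 = 3.

(0, 3)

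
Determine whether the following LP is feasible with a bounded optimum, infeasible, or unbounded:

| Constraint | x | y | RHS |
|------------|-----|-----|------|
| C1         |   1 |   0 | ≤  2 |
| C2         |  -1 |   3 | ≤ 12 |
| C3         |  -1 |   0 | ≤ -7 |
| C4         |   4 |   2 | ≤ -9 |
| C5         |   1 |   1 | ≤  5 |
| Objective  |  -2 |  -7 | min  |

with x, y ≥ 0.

Infeasible (no feasible solution exists)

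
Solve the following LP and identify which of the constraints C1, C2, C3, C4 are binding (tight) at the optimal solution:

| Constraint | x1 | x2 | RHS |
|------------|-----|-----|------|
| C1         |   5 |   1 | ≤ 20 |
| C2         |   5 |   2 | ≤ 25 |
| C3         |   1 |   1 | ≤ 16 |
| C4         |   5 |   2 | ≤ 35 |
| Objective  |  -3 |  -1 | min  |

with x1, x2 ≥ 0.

At x1 = 3, x2 = 5, compute slack b - a·x for each constraint:
  C1: 20 − 20 = 0  (binding)
  C2: 25 − 25 = 0  (binding)
  C3: 16 − 8 = 8  (slack)
  C4: 35 − 25 = 10  (slack)

Optimal: x1 = 3, x2 = 5
Binding: C1, C2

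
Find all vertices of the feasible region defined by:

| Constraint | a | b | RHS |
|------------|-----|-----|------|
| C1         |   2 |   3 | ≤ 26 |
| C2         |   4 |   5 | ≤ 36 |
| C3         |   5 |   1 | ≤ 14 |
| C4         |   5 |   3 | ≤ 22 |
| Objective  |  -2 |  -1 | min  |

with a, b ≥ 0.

(0, 0), (2.8, 0), (2, 4), (0.1538, 7.077), (0, 7.2)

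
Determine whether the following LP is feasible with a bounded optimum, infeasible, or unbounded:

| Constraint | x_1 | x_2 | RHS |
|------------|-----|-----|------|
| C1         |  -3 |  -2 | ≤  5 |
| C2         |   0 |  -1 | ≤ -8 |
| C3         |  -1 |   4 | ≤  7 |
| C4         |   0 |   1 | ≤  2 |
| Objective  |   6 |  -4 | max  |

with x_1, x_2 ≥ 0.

Infeasible (no feasible solution exists)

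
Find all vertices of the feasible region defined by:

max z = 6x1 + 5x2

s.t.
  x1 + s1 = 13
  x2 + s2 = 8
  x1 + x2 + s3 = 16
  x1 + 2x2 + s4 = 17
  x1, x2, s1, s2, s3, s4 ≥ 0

(0, 0), (13, 0), (13, 2), (1, 8), (0, 8)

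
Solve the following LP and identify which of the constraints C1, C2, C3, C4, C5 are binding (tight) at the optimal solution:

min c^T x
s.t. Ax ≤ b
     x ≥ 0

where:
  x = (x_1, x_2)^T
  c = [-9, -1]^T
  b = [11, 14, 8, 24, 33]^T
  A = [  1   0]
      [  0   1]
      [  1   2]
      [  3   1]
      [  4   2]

At x_1 = 8, x_2 = 0, compute slack b - a·x for each constraint:
  C1: 11 − 8 = 3  (slack)
  C2: 14 − 0 = 14  (slack)
  C3: 8 − 8 = 0  (binding)
  C4: 24 − 24 = 0  (binding)
  C5: 33 − 32 = 1  (slack)

Optimal: x_1 = 8, x_2 = 0
Binding: C3, C4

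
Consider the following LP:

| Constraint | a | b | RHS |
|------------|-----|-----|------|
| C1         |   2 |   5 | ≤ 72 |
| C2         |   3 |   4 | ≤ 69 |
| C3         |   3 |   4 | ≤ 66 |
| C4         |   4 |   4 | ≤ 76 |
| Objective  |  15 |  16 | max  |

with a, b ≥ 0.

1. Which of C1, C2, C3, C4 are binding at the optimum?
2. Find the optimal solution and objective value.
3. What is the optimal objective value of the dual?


1. C3, C4
2. a = 10, b = 9, z = 294
3. 294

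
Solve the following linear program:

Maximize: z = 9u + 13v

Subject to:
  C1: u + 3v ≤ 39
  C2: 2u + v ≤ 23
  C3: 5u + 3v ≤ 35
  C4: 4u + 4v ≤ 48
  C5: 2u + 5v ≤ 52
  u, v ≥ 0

Evaluate the objective at each vertex of the feasible region:
  z(0, 0) = 0
  z(7, 0) = 63
  z(1, 10) = 139  ←
  z(0, 10.4) = 135.2
The maximum is at u = 1, v = 10.

u = 1, v = 10, z = 139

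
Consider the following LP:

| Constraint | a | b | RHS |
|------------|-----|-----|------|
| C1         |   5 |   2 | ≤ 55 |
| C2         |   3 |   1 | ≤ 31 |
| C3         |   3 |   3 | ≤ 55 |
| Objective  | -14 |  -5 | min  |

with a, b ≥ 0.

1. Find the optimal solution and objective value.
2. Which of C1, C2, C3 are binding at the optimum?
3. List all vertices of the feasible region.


1. a = 7, b = 10, z = -148
2. C1, C2
3. (0, 0), (10.33, 0), (7, 10), (6.111, 12.22), (0, 18.33)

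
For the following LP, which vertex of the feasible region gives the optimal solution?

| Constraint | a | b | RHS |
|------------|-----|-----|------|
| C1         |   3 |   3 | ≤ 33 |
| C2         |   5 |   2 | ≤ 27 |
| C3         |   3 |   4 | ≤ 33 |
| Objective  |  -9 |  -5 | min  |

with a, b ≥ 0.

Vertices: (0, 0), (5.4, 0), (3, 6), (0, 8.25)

Evaluate the objective at each vertex of the feasible region:
  z(0, 0) = 0
  z(5.4, 0) = -48.6
  z(3, 6) = -57  ←
  z(0, 8.25) = -41.25
The minimum is at a = 3, b = 6.

(3, 6)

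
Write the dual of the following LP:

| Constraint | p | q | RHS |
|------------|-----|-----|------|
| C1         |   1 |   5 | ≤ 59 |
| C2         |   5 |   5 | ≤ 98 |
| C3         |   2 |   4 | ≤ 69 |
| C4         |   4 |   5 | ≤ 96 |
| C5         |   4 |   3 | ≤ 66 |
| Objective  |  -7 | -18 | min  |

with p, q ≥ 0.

Primal min cᵀx s.t. Ax ≤ b, x ≥ 0  →  Dual max −bᵀy s.t. Aᵀy ≥ −c, y ≥ 0.

Maximize: z = -59y1 - 98y2 - 69y3 - 96y4 - 66y5

Subject to:
  y1 + 5y2 + 2y3 + 4y4 + 4y5 ≥ 7
  5y1 + 5y2 + 4y3 + 5y4 + 3y5 ≥ 18
  y1, y2, y3, y4, y5 ≥ 0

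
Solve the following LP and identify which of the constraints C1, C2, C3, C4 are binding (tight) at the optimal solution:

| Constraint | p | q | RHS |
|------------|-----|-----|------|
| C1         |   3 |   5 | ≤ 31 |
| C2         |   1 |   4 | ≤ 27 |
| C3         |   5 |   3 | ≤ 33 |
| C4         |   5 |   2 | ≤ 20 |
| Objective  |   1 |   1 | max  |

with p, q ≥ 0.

At p = 2, q = 5, compute slack b - a·x for each constraint:
  C1: 31 − 31 = 0  (binding)
  C2: 27 − 22 = 5  (slack)
  C3: 33 − 25 = 8  (slack)
  C4: 20 − 20 = 0  (binding)

Optimal: p = 2, q = 5
Binding: C1, C4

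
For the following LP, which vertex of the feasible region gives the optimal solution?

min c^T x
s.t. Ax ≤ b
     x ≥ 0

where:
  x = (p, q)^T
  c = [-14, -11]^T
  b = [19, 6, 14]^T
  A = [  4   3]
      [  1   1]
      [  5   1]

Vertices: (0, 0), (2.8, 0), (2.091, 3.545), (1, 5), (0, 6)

Evaluate the objective at each vertex of the feasible region:
  z(0, 0) = 0
  z(2.8, 0) = -39.2
  z(2.091, 3.545) = -68.27
  z(1, 5) = -69  ←
  z(0, 6) = -66
The minimum is at p = 1, q = 5.

(1, 5)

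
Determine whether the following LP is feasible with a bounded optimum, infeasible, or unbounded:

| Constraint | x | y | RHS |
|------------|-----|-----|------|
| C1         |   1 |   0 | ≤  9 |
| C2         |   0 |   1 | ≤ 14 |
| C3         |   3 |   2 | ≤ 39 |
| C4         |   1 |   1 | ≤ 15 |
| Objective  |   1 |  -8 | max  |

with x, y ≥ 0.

Feasible with a bounded optimal solution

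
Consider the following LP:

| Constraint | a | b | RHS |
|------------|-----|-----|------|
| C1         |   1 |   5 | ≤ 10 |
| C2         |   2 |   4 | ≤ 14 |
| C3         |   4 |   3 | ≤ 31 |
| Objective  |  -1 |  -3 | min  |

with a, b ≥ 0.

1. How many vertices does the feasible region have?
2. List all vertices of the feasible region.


1. 4
2. (0, 0), (7, 0), (5, 1), (0, 2)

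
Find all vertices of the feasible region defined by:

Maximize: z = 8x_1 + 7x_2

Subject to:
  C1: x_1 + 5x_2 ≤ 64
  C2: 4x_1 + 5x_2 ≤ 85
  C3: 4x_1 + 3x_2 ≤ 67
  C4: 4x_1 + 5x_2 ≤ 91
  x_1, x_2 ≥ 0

(0, 0), (16.75, 0), (10, 9), (7, 11.4), (0, 12.8)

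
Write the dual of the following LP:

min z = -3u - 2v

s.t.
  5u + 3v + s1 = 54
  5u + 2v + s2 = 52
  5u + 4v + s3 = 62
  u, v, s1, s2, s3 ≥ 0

Primal min cᵀx s.t. Ax ≤ b, x ≥ 0  →  Dual max −bᵀy s.t. Aᵀy ≥ −c, y ≥ 0.

Maximize: z = -54y1 - 52y2 - 62y3

Subject to:
  5y1 + 5y2 + 5y3 ≥ 3
  3y1 + 2y2 + 4y3 ≥ 2
  y1, y2, y3 ≥ 0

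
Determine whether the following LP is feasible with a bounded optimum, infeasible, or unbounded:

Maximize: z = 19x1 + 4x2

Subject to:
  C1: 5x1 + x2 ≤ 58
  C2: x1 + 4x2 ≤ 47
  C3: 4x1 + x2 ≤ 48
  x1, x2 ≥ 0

Feasible with a bounded optimal solution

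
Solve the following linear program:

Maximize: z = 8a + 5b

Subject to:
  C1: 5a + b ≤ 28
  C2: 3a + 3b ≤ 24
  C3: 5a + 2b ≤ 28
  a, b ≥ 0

Evaluate the objective at each vertex of the feasible region:
  z(0, 0) = 0
  z(5.6, 0) = 44.8
  z(4, 4) = 52  ←
  z(0, 8) = 40
The maximum is at a = 4, b = 4.

a = 4, b = 4, z = 52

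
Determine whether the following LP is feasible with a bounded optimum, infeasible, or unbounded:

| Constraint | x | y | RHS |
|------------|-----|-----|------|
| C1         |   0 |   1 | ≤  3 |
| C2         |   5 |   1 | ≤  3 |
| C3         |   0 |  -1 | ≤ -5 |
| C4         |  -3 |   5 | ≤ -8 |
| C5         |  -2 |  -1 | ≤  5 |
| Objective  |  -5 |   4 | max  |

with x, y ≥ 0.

Infeasible (no feasible solution exists)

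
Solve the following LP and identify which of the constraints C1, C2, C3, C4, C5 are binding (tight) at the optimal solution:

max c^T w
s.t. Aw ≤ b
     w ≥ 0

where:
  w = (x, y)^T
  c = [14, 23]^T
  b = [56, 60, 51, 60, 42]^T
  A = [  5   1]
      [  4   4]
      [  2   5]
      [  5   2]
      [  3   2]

At x = 8, y = 7, compute slack b - a·x for each constraint:
  C1: 56 − 47 = 9  (slack)
  C2: 60 − 60 = 0  (binding)
  C3: 51 − 51 = 0  (binding)
  C4: 60 − 54 = 6  (slack)
  C5: 42 − 38 = 4  (slack)

Optimal: x = 8, y = 7
Binding: C2, C3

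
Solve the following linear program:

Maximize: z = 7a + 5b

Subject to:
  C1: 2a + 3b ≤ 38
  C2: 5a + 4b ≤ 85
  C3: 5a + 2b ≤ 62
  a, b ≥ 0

Evaluate the objective at each vertex of the feasible region:
  z(0, 0) = 0
  z(12.4, 0) = 86.8
  z(10, 6) = 100  ←
  z(0, 12.67) = 63.33
The maximum is at a = 10, b = 6.

a = 10, b = 6, z = 100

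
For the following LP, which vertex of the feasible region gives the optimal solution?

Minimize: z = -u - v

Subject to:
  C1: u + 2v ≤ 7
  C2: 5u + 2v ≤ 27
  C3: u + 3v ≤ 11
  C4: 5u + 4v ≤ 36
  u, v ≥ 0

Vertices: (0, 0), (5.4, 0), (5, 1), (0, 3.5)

Evaluate the objective at each vertex of the feasible region:
  z(0, 0) = 0
  z(5.4, 0) = -5.4
  z(5, 1) = -6  ←
  z(0, 3.5) = -3.5
The minimum is at u = 5, v = 1.

(5, 1)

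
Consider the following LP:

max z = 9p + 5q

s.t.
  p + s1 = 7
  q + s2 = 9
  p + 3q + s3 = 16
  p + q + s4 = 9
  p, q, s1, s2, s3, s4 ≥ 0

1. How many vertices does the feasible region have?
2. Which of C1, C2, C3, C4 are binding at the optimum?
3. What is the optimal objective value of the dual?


1. 5
2. C1, C4
3. 73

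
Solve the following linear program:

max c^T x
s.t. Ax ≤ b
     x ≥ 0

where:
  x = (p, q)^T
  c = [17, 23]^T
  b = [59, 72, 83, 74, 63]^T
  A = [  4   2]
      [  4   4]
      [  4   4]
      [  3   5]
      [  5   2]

Evaluate the objective at each vertex of the feasible region:
  z(0, 0) = 0
  z(12.6, 0) = 214.2
  z(9, 9) = 360
  z(8, 10) = 366  ←
  z(0, 14.8) = 340.4
The maximum is at p = 8, q = 10.

p = 8, q = 10, z = 366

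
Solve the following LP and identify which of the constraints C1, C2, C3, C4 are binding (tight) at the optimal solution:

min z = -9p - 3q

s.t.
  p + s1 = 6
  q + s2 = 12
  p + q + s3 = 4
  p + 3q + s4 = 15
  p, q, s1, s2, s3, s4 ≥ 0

At p = 4, q = 0, compute slack b - a·x for each constraint:
  C1: 6 − 4 = 2  (slack)
  C2: 12 − 0 = 12  (slack)
  C3: 4 − 4 = 0  (binding)
  C4: 15 − 4 = 11  (slack)

Optimal: p = 4, q = 0
Binding: C3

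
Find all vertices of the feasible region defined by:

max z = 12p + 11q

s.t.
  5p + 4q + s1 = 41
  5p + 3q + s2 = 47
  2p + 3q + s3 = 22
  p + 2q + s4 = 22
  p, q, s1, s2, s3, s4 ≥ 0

(0, 0), (8.2, 0), (5, 4), (0, 7.333)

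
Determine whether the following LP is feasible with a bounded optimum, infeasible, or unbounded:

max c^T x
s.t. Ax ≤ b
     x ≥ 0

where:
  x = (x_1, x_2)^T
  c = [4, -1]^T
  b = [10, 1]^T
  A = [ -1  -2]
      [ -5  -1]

Unbounded (objective can increase without bound)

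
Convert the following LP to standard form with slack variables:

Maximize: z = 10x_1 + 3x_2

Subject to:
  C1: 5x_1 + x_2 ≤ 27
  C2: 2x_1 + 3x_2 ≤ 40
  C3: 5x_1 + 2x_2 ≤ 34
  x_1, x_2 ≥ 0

max z = 10x_1 + 3x_2

s.t.
  5x_1 + x_2 + s1 = 27
  2x_1 + 3x_2 + s2 = 40
  5x_1 + 2x_2 + s3 = 34
  x_1, x_2, s1, s2, s3 ≥ 0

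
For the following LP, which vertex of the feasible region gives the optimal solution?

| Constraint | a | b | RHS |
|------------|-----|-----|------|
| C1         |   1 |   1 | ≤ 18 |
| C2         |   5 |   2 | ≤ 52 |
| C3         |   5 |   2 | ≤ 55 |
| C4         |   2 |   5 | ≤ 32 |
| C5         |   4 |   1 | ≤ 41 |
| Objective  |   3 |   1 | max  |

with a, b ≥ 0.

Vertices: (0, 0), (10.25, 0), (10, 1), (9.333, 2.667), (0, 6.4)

Evaluate the objective at each vertex of the feasible region:
  z(0, 0) = 0
  z(10.25, 0) = 30.75
  z(10, 1) = 31  ←
  z(9.333, 2.667) = 30.67
  z(0, 6.4) = 6.4
The maximum is at a = 10, b = 1.

(10, 1)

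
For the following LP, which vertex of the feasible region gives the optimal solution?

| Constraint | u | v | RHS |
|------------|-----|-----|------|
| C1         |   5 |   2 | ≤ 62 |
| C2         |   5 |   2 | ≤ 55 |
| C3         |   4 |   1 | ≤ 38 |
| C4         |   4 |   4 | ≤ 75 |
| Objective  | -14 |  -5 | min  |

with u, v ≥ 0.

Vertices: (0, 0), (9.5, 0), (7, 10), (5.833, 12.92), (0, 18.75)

Evaluate the objective at each vertex of the feasible region:
  z(0, 0) = 0
  z(9.5, 0) = -133
  z(7, 10) = -148  ←
  z(5.833, 12.92) = -146.2
  z(0, 18.75) = -93.75
The minimum is at u = 7, v = 10.

(7, 10)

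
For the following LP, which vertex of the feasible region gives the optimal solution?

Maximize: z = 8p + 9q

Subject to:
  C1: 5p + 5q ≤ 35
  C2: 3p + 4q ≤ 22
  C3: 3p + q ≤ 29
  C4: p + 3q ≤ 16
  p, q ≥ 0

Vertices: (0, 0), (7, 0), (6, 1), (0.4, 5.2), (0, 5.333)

Evaluate the objective at each vertex of the feasible region:
  z(0, 0) = 0
  z(7, 0) = 56
  z(6, 1) = 57  ←
  z(0.4, 5.2) = 50
  z(0, 5.333) = 48
The maximum is at p = 6, q = 1.

(6, 1)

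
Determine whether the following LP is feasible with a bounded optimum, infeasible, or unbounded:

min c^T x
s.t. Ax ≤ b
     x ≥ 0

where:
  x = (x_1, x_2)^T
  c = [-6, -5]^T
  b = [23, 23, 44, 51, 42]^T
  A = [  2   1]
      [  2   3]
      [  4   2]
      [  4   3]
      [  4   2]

Feasible with a bounded optimal solution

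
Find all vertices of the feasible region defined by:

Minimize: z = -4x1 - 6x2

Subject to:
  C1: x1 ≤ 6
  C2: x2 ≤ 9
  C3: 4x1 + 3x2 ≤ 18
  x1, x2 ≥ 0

(0, 0), (4.5, 0), (0, 6)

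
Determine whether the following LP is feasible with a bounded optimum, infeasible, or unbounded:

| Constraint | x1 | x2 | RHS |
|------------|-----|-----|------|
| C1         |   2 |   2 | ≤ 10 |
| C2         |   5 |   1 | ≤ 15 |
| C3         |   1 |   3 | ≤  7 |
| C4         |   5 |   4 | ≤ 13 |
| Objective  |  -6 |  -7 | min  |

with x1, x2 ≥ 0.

Feasible with a bounded optimal solution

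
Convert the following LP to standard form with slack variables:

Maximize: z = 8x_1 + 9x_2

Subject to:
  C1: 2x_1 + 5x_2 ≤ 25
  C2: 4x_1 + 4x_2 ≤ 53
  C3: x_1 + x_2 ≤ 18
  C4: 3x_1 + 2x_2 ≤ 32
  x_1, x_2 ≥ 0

max z = 8x_1 + 9x_2

s.t.
  2x_1 + 5x_2 + s1 = 25
  4x_1 + 4x_2 + s2 = 53
  x_1 + x_2 + s3 = 18
  3x_1 + 2x_2 + s4 = 32
  x_1, x_2, s1, s2, s3, s4 ≥ 0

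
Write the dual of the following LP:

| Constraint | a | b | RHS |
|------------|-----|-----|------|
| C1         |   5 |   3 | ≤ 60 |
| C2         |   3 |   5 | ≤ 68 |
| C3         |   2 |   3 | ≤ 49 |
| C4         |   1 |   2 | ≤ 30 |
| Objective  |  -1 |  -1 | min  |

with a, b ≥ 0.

Primal min cᵀx s.t. Ax ≤ b, x ≥ 0  →  Dual max −bᵀy s.t. Aᵀy ≥ −c, y ≥ 0.

Maximize: z = -60y1 - 68y2 - 49y3 - 30y4

Subject to:
  5y1 + 3y2 + 2y3 + y4 ≥ 1
  3y1 + 5y2 + 3y3 + 2y4 ≥ 1
  y1, y2, y3, y4 ≥ 0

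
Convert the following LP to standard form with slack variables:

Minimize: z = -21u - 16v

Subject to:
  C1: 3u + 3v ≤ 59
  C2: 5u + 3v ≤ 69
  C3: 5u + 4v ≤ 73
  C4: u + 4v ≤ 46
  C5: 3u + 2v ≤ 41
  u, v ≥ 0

min z = -21u - 16v

s.t.
  3u + 3v + s1 = 59
  5u + 3v + s2 = 69
  5u + 4v + s3 = 73
  u + 4v + s4 = 46
  3u + 2v + s5 = 41
  u, v, s1, s2, s3, s4, s5 ≥ 0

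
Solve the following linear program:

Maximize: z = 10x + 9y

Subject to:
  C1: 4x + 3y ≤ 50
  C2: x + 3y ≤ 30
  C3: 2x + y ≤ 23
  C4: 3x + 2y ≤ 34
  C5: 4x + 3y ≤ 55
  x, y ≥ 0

Evaluate the objective at each vertex of the feasible region:
  z(0, 0) = 0
  z(11.33, 0) = 113.3
  z(6, 8) = 132  ←
  z(0, 10) = 90
The maximum is at x = 6, y = 8.

x = 6, y = 8, z = 132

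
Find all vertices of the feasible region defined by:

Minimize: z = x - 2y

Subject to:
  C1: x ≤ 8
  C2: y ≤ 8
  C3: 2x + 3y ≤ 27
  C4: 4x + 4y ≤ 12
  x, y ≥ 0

(0, 0), (3, 0), (0, 3)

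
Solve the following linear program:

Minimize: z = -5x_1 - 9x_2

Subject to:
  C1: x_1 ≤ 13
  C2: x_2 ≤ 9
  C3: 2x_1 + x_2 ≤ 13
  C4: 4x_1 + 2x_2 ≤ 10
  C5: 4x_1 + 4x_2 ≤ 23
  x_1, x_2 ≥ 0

Evaluate the objective at each vertex of the feasible region:
  z(0, 0) = 0
  z(2.5, 0) = -12.5
  z(0, 5) = -45  ←
The minimum is at x_1 = 0, x_2 = 5.

x_1 = 0, x_2 = 5, z = -45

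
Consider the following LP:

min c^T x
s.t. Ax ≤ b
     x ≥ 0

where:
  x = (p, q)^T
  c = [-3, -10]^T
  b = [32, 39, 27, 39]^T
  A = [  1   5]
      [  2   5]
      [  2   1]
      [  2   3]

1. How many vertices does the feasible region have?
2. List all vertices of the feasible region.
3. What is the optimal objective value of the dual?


1. 5
2. (0, 0), (13.5, 0), (12, 3), (7, 5), (0, 6.4)
3. -71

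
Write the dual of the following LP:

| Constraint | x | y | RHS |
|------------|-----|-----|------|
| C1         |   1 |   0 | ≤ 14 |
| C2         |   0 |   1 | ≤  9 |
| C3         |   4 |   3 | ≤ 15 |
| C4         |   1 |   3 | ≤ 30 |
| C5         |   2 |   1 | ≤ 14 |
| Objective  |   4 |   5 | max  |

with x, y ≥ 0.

Primal max cᵀx s.t. Ax ≤ b, x ≥ 0  →  Dual min bᵀy s.t. Aᵀy ≥ c, y ≥ 0.

Minimize: z = 14y1 + 9y2 + 15y3 + 30y4 + 14y5

Subject to:
  y1 + 4y3 + y4 + 2y5 ≥ 4
  y2 + 3y3 + 3y4 + y5 ≥ 5
  y1, y2, y3, y4, y5 ≥ 0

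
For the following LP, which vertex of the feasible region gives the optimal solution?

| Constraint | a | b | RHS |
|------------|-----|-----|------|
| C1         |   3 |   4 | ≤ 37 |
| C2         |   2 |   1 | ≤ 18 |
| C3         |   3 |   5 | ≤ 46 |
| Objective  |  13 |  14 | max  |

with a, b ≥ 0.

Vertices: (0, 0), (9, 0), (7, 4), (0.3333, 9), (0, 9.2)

Evaluate the objective at each vertex of the feasible region:
  z(0, 0) = 0
  z(9, 0) = 117
  z(7, 4) = 147  ←
  z(0.3333, 9) = 130.3
  z(0, 9.2) = 128.8
The maximum is at a = 7, b = 4.

(7, 4)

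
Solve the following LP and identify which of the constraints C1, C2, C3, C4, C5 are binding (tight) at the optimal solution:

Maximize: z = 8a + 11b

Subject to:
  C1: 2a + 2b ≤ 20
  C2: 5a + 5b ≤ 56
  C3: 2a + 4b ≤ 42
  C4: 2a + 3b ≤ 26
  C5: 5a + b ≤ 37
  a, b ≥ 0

At a = 4, b = 6, compute slack b - a·x for each constraint:
  C1: 20 − 20 = 0  (binding)
  C2: 56 − 50 = 6  (slack)
  C3: 42 − 32 = 10  (slack)
  C4: 26 − 26 = 0  (binding)
  C5: 37 − 26 = 11  (slack)

Optimal: a = 4, b = 6
Binding: C1, C4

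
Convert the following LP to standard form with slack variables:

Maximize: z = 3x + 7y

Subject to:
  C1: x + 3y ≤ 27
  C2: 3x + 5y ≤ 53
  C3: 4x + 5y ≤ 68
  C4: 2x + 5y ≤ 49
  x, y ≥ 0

max z = 3x + 7y

s.t.
  x + 3y + s1 = 27
  3x + 5y + s2 = 53
  4x + 5y + s3 = 68
  2x + 5y + s4 = 49
  x, y, s1, s2, s3, s4 ≥ 0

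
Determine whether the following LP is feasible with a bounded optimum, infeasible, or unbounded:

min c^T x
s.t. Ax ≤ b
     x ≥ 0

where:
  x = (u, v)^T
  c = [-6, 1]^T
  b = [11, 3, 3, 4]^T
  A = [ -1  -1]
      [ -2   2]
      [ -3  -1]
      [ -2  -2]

Unbounded (objective can decrease without bound)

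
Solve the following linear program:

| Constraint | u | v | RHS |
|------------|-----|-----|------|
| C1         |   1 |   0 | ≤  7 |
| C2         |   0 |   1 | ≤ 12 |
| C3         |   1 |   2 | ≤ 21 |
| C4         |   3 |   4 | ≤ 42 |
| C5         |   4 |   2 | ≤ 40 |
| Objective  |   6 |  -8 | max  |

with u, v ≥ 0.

Evaluate the objective at each vertex of the feasible region:
  z(0, 0) = 0
  z(7, 0) = 42  ←
  z(7, 5.25) = 0
  z(0, 10.5) = -84
The maximum is at u = 7, v = 0.

u = 7, v = 0, z = 42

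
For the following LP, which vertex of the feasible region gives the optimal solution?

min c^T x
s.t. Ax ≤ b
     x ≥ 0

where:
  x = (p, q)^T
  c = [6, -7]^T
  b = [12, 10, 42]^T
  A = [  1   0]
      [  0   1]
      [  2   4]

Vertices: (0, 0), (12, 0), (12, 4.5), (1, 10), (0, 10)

Evaluate the objective at each vertex of the feasible region:
  z(0, 0) = 0
  z(12, 0) = 72
  z(12, 4.5) = 40.5
  z(1, 10) = -64
  z(0, 10) = -70  ←
The minimum is at p = 0, q = 10.

(0, 10)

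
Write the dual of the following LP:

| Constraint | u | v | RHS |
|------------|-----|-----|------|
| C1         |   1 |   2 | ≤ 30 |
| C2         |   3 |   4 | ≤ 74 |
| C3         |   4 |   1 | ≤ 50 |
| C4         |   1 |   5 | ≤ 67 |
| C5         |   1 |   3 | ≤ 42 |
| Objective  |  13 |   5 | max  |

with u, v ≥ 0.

Primal max cᵀx s.t. Ax ≤ b, x ≥ 0  →  Dual min bᵀy s.t. Aᵀy ≥ c, y ≥ 0.

Minimize: z = 30y1 + 74y2 + 50y3 + 67y4 + 42y5

Subject to:
  y1 + 3y2 + 4y3 + y4 + y5 ≥ 13
  2y1 + 4y2 + y3 + 5y4 + 3y5 ≥ 5
  y1, y2, y3, y4, y5 ≥ 0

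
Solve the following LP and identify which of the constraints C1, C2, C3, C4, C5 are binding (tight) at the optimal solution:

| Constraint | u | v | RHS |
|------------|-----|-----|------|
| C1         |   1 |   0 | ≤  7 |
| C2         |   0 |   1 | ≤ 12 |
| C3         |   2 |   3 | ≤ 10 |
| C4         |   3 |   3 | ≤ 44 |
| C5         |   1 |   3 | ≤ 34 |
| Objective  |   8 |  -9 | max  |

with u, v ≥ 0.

At u = 5, v = 0, compute slack b - a·x for each constraint:
  C1: 7 − 5 = 2  (slack)
  C2: 12 − 0 = 12  (slack)
  C3: 10 − 10 = 0  (binding)
  C4: 44 − 15 = 29  (slack)
  C5: 34 − 5 = 29  (slack)

Optimal: u = 5, v = 0
Binding: C3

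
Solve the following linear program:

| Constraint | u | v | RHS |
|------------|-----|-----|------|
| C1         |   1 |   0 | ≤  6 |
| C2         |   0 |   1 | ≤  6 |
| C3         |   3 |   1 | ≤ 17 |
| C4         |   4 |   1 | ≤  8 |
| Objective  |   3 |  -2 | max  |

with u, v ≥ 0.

Evaluate the objective at each vertex of the feasible region:
  z(0, 0) = 0
  z(2, 0) = 6  ←
  z(0.5, 6) = -10.5
  z(0, 6) = -12
The maximum is at u = 2, v = 0.

u = 2, v = 0, z = 6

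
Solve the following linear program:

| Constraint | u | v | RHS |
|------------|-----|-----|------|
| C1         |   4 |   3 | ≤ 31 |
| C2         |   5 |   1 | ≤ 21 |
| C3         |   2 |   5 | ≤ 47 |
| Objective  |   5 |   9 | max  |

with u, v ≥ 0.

Evaluate the objective at each vertex of the feasible region:
  z(0, 0) = 0
  z(4.2, 0) = 21
  z(2.909, 6.455) = 72.64
  z(1, 9) = 86  ←
  z(0, 9.4) = 84.6
The maximum is at u = 1, v = 9.

u = 1, v = 9, z = 86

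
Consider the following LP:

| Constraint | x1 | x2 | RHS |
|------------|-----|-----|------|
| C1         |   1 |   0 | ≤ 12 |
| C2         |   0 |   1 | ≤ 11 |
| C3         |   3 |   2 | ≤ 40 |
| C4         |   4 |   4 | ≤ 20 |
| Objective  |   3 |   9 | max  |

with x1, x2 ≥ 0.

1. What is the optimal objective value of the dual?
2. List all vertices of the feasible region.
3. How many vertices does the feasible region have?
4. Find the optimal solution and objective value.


1. 45
2. (0, 0), (5, 0), (0, 5)
3. 3
4. x1 = 0, x2 = 5, z = 45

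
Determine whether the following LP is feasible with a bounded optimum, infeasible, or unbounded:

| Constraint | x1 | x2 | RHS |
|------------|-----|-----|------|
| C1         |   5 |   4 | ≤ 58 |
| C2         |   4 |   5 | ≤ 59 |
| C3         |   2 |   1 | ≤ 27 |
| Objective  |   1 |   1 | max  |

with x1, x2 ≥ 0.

Feasible with a bounded optimal solution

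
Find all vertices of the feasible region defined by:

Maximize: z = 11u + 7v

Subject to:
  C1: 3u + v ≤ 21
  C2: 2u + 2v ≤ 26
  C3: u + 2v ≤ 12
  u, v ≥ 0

(0, 0), (7, 0), (6, 3), (0, 6)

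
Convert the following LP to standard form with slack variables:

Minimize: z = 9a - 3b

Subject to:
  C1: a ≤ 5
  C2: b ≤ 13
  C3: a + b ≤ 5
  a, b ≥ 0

min z = 9a - 3b

s.t.
  a + s1 = 5
  b + s2 = 13
  a + b + s3 = 5
  a, b, s1, s2, s3 ≥ 0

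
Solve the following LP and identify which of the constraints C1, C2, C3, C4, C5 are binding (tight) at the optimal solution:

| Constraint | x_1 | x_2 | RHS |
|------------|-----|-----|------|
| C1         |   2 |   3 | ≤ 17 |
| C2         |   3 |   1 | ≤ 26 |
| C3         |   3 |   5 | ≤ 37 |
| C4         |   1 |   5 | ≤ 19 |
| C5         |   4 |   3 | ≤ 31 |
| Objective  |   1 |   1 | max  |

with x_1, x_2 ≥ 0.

At x_1 = 7, x_2 = 1, compute slack b - a·x for each constraint:
  C1: 17 − 17 = 0  (binding)
  C2: 26 − 22 = 4  (slack)
  C3: 37 − 26 = 11  (slack)
  C4: 19 − 12 = 7  (slack)
  C5: 31 − 31 = 0  (binding)

Optimal: x_1 = 7, x_2 = 1
Binding: C1, C5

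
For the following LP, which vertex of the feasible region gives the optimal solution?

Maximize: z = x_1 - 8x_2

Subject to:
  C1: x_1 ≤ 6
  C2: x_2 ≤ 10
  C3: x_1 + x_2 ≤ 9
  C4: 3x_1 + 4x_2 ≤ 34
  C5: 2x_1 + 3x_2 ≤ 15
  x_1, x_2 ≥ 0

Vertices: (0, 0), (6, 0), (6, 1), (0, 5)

Evaluate the objective at each vertex of the feasible region:
  z(0, 0) = 0
  z(6, 0) = 6  ←
  z(6, 1) = -2
  z(0, 5) = -40
The maximum is at x_1 = 6, x_2 = 0.

(6, 0)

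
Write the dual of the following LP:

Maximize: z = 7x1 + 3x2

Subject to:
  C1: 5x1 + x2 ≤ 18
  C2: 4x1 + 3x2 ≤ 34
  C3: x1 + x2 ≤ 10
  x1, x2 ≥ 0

Primal max cᵀx s.t. Ax ≤ b, x ≥ 0  →  Dual min bᵀy s.t. Aᵀy ≥ c, y ≥ 0.

Minimize: z = 18y1 + 34y2 + 10y3

Subject to:
  5y1 + 4y2 + y3 ≥ 7
  y1 + 3y2 + y3 ≥ 3
  y1, y2, y3 ≥ 0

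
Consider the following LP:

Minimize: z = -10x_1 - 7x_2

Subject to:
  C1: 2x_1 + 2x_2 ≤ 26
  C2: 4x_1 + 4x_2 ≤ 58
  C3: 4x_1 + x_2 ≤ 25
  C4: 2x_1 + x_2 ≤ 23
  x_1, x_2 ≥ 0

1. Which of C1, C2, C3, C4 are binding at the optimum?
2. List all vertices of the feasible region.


1. C1, C3
2. (0, 0), (6.25, 0), (4, 9), (0, 13)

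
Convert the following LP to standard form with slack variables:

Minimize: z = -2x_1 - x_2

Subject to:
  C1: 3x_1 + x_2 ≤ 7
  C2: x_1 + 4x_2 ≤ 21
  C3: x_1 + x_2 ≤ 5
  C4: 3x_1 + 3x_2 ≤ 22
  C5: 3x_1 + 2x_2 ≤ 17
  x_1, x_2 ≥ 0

min z = -2x_1 - x_2

s.t.
  3x_1 + x_2 + s1 = 7
  x_1 + 4x_2 + s2 = 21
  x_1 + x_2 + s3 = 5
  3x_1 + 3x_2 + s4 = 22
  3x_1 + 2x_2 + s5 = 17
  x_1, x_2, s1, s2, s3, s4, s5 ≥ 0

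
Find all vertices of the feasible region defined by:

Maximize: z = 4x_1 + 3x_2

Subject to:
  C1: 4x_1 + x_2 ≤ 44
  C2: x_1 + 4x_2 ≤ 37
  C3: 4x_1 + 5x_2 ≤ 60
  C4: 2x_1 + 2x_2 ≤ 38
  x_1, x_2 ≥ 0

(0, 0), (11, 0), (10, 4), (5, 8), (0, 9.25)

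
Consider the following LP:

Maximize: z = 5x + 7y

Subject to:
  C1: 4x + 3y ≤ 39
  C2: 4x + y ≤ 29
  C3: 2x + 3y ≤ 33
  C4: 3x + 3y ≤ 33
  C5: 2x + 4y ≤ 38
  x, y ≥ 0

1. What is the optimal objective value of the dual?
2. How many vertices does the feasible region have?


1. 71
2. 5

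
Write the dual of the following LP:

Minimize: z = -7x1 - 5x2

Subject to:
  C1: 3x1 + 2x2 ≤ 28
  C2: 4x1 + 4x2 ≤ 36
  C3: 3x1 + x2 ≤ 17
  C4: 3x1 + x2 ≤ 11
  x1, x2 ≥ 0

Primal min cᵀx s.t. Ax ≤ b, x ≥ 0  →  Dual max −bᵀy s.t. Aᵀy ≥ −c, y ≥ 0.

Maximize: z = -28y1 - 36y2 - 17y3 - 11y4

Subject to:
  3y1 + 4y2 + 3y3 + 3y4 ≥ 7
  2y1 + 4y2 + y3 + y4 ≥ 5
  y1, y2, y3, y4 ≥ 0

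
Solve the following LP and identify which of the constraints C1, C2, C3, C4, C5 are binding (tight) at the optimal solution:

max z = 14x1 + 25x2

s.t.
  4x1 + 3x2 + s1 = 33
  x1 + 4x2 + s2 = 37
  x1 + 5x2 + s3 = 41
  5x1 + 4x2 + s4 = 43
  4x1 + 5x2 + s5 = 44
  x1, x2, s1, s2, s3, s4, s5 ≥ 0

At x1 = 1, x2 = 8, compute slack b - a·x for each constraint:
  C1: 33 − 28 = 5  (slack)
  C2: 37 − 33 = 4  (slack)
  C3: 41 − 41 = 0  (binding)
  C4: 43 − 37 = 6  (slack)
  C5: 44 − 44 = 0  (binding)

Optimal: x1 = 1, x2 = 8
Binding: C3, C5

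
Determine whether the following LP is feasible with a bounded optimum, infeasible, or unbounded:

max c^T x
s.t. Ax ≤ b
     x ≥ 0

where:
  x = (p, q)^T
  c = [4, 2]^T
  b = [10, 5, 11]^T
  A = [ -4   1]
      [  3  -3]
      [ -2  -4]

Unbounded (objective can increase without bound)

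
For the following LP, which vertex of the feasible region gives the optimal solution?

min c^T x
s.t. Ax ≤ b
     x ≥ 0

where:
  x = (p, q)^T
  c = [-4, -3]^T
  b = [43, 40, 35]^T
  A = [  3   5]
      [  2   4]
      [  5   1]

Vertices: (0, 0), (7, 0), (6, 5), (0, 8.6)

Evaluate the objective at each vertex of the feasible region:
  z(0, 0) = 0
  z(7, 0) = -28
  z(6, 5) = -39  ←
  z(0, 8.6) = -25.8
The minimum is at p = 6, q = 5.

(6, 5)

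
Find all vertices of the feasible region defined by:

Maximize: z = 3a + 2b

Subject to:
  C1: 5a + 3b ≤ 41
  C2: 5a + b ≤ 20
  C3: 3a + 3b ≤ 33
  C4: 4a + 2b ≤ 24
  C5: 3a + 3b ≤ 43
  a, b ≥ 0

(0, 0), (4, 0), (2.667, 6.667), (1, 10), (0, 11)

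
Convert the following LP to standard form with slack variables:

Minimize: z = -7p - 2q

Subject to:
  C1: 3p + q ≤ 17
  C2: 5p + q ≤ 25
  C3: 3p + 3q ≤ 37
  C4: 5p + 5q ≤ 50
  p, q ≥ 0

min z = -7p - 2q

s.t.
  3p + q + s1 = 17
  5p + q + s2 = 25
  3p + 3q + s3 = 37
  5p + 5q + s4 = 50
  p, q, s1, s2, s3, s4 ≥ 0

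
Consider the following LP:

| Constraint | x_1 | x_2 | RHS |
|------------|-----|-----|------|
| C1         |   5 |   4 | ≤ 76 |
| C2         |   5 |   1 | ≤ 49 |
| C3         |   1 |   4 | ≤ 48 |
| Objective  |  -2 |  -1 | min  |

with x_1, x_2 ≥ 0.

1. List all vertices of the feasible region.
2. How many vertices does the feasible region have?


1. (0, 0), (9.8, 0), (8, 9), (7, 10.25), (0, 12)
2. 5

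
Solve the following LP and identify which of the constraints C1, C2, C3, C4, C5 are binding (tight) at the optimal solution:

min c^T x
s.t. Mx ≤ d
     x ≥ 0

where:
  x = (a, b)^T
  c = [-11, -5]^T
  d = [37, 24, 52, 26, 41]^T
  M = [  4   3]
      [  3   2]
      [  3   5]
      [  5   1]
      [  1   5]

At a = 4, b = 6, compute slack b - a·x for each constraint:
  C1: 37 − 34 = 3  (slack)
  C2: 24 − 24 = 0  (binding)
  C3: 52 − 42 = 10  (slack)
  C4: 26 − 26 = 0  (binding)
  C5: 41 − 34 = 7  (slack)

Optimal: a = 4, b = 6
Binding: C2, C4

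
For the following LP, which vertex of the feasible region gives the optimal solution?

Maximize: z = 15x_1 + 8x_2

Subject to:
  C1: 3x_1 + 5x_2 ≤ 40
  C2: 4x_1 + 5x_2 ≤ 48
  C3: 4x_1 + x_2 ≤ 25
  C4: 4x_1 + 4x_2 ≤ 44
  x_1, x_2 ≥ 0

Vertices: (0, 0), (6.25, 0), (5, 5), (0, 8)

Evaluate the objective at each vertex of the feasible region:
  z(0, 0) = 0
  z(6.25, 0) = 93.75
  z(5, 5) = 115  ←
  z(0, 8) = 64
The maximum is at x_1 = 5, x_2 = 5.

(5, 5)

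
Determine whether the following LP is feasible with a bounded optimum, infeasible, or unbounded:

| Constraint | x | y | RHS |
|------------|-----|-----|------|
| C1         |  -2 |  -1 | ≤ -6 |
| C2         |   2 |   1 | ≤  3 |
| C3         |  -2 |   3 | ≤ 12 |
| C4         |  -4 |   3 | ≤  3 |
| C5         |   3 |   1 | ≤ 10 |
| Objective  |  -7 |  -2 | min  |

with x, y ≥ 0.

Infeasible (no feasible solution exists)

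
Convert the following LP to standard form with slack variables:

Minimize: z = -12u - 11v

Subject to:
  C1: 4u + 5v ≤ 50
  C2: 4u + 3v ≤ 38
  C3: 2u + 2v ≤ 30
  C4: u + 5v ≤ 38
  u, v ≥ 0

min z = -12u - 11v

s.t.
  4u + 5v + s1 = 50
  4u + 3v + s2 = 38
  2u + 2v + s3 = 30
  u + 5v + s4 = 38
  u, v, s1, s2, s3, s4 ≥ 0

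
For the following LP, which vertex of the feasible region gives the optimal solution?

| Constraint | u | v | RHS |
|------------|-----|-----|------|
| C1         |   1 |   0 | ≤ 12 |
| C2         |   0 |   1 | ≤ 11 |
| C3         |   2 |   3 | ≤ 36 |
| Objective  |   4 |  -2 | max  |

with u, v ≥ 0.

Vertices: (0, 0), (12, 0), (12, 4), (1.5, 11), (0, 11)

Evaluate the objective at each vertex of the feasible region:
  z(0, 0) = 0
  z(12, 0) = 48  ←
  z(12, 4) = 40
  z(1.5, 11) = -16
  z(0, 11) = -22
The maximum is at u = 12, v = 0.

(12, 0)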